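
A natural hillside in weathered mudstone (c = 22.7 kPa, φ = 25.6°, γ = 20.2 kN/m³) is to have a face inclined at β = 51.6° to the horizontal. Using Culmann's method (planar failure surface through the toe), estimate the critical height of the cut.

Culmann's analysis gives the critical failure plane at α_cr = (β + φ)/2 = (51.6 + 25.6)/2 = 38.6°, and the critical height
H_c = (4c/γ) · sinβ cosφ / [1 − cos(β − φ)]
    = (4·22.7/20.2) · sin51.6°·cos25.6° / [1 − cos(26.0°)]
    = 4.495 · 0.7837·0.9018 / [1 − 0.8988]
    = 4.495 · 0.7068 / 0.1012
    = 31.39 m

H_c = 31.39 m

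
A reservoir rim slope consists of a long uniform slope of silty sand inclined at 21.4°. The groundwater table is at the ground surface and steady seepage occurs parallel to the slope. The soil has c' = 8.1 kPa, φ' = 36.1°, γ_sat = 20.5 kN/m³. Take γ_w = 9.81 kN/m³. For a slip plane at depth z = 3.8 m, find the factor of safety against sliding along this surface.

FS = 1.28

With seepage parallel to the slope and the water table at the surface, the effective normal stress on the slip plane uses the buoyant unit weight γ' = γ_sat − γ_w while the driving shear stress uses γ_sat:
FS = [c' + γ' z cos²β tanφ'] / [γ_sat z sinβ cosβ]
γ' = 20.5 − 9.81 = 10.69 kN/m³
Numerator = 8.1 + 10.69·3.8·cos²21.4°·tan36.1° = 8.1 + 10.69·3.8·0.8669·0.7292 = 33.778 kPa
Denominator = 20.5·3.8·sin21.4°·cos21.4° = 20.5·3.8·0.3649·0.9311 = 26.464 kPa
FS = 33.778 / 26.464 = 1.276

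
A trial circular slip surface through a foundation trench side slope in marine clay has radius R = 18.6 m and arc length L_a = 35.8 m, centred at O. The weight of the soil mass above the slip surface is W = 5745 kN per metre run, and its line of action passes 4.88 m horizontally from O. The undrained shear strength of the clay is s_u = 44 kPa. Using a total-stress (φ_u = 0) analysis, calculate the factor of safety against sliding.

FS = 1.05

Taking moments about the centre O, the resisting moment is provided by the undrained shear strength acting along the arc:
M_R = s_u·L_a·R = 44·35.80·18.6 = 29298.7 kN·m/m
M_D = W·d = 5745·4.88 = 28035.6 kN·m/m
FS = M_R / M_D = 29298.7 / 28035.6 = 1.045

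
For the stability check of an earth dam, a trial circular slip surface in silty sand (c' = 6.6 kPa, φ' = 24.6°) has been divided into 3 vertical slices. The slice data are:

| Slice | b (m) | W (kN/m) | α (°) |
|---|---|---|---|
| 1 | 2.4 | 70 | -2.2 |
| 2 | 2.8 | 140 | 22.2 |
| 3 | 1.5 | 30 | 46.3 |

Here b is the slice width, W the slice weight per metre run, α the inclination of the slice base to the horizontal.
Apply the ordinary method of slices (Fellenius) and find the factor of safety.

FS = 2.10

Ordinary method of slices: FS = Σ[c'·Δl_i + (W_i cosα_i)·tanφ'] / Σ W_i sinα_i, with Δl_i = b_i / cosα_i.
Slice 1: Δl = 2.4/cos(-2.2°) = 2.402 m; N'_1 = 70·cos(-2.2°) = 69.9; c'Δl = 15.85; W sinα = -2.7
Slice 2: Δl = 2.8/cos22.2° = 3.024 m; N'_2 = 140·cos22.2° = 129.6; c'Δl = 19.96; W sinα = 52.9
Slice 3: Δl = 1.5/cos46.3° = 2.171 m; N'_3 = 30·cos46.3° = 20.7; c'Δl = 14.33; W sinα = 21.7
Σc'Δl = 50.1 kN/m; ΣN' = 220.3 kN/m; ΣW sinα = 71.9 kN/m
Resisting = 50.1 + 220.3·tan24.6° = 50.1 + 100.9 = 151.0 kN/m
FS = 151.0 / 71.9 = 2.100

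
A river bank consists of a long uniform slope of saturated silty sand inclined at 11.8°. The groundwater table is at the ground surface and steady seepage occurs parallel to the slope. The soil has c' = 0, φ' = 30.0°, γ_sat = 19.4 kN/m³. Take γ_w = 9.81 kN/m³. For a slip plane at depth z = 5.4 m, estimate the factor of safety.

With seepage parallel to the slope and the water table at the surface, the effective normal stress on the slip plane uses the buoyant unit weight γ' = γ_sat − γ_w while the driving shear stress uses γ_sat:
FS = [c' + γ' z cos²β tanφ'] / [γ_sat z sinβ cosβ]
(For c' = 0 this reduces to FS = (γ'/γ_sat)·tanφ'/tanβ.)
γ' = 19.4 − 9.81 = 9.59 kN/m³
Numerator = 0.0 + 9.59·5.4·cos²11.8°·tan30.0° = 0.0 + 9.59·5.4·0.9582·0.5774 = 28.648 kPa
Denominator = 19.4·5.4·sin11.8°·cos11.8° = 19.4·5.4·0.2045·0.9789 = 20.970 kPa
FS = 28.648 / 20.970 = 1.366

FS = 1.37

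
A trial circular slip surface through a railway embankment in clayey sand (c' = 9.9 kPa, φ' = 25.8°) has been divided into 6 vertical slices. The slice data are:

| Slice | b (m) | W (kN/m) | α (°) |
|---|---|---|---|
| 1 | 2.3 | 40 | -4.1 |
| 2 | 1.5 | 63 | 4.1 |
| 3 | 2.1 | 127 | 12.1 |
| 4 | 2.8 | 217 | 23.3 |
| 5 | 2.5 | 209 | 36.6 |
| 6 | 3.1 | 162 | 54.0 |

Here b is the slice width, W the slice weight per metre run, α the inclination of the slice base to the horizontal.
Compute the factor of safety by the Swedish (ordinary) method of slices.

FS = 1.37

Ordinary method of slices: FS = Σ[c'·Δl_i + (W_i cosα_i)·tanφ'] / Σ W_i sinα_i, with Δl_i = b_i / cosα_i.
Slice 1: Δl = 2.3/cos(-4.1°) = 2.306 m; N'_1 = 40·cos(-4.1°) = 39.9; c'Δl = 22.83; W sinα = -2.9
Slice 2: Δl = 1.5/cos4.1° = 1.504 m; N'_2 = 63·cos4.1° = 62.8; c'Δl = 14.89; W sinα = 4.5
Slice 3: Δl = 2.1/cos12.1° = 2.148 m; N'_3 = 127·cos12.1° = 124.2; c'Δl = 21.26; W sinα = 26.6
Slice 4: Δl = 2.8/cos23.3° = 3.049 m; N'_4 = 217·cos23.3° = 199.3; c'Δl = 30.18; W sinα = 85.8
Slice 5: Δl = 2.5/cos36.6° = 3.114 m; N'_5 = 209·cos36.6° = 167.8; c'Δl = 30.83; W sinα = 124.6
Slice 6: Δl = 3.1/cos54.0° = 5.274 m; N'_6 = 162·cos54.0° = 95.2; c'Δl = 52.21; W sinα = 131.1
Σc'Δl = 172.2 kN/m; ΣN' = 689.2 kN/m; ΣW sinα = 369.8 kN/m
Resisting = 172.2 + 689.2·tan25.8° = 172.2 + 333.2 = 505.4 kN/m
FS = 505.4 / 369.8 = 1.367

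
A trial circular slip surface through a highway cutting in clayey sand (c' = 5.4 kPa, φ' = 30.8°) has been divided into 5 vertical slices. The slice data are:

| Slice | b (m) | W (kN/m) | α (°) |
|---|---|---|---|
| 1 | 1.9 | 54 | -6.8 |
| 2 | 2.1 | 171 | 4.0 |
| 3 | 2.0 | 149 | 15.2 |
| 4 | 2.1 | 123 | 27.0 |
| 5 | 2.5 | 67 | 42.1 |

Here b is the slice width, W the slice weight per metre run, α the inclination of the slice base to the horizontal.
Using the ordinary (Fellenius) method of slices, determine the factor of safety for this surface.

Ordinary method of slices: FS = Σ[c'·Δl_i + (W_i cosα_i)·tanφ'] / Σ W_i sinα_i, with Δl_i = b_i / cosα_i.
Slice 1: Δl = 1.9/cos(-6.8°) = 1.913 m; N'_1 = 54·cos(-6.8°) = 53.6; c'Δl = 10.33; W sinα = -6.4
Slice 2: Δl = 2.1/cos4.0° = 2.105 m; N'_2 = 171·cos4.0° = 170.6; c'Δl = 11.37; W sinα = 11.9
Slice 3: Δl = 2.0/cos15.2° = 2.073 m; N'_3 = 149·cos15.2° = 143.8; c'Δl = 11.19; W sinα = 39.1
Slice 4: Δl = 2.1/cos27.0° = 2.357 m; N'_4 = 123·cos27.0° = 109.6; c'Δl = 12.73; W sinα = 55.8
Slice 5: Δl = 2.5/cos42.1° = 3.369 m; N'_5 = 67·cos42.1° = 49.7; c'Δl = 18.19; W sinα = 44.9
Σc'Δl = 63.8 kN/m; ΣN' = 527.3 kN/m; ΣW sinα = 145.4 kN/m
Resisting = 63.8 + 527.3·tan30.8° = 63.8 + 314.3 = 378.1 kN/m
FS = 378.1 / 145.4 = 2.601

FS = 2.60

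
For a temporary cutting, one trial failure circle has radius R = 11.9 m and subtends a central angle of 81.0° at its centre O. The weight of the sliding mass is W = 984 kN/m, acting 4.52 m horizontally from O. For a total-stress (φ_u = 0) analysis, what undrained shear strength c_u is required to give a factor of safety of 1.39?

FS = c_u·L_a·R / (W·d), so c_u = FS·W·d / (L_a·R).
Arc length L_a = R·θ = 11.9·(81.0°·π/180) = 11.9·1.4137 = 16.82 m
c_u = 1.39·984·4.52 / (16.82·11.9) = 6182.3 / 200.20 = 30.88 kPa

c_u = 30.9 kPa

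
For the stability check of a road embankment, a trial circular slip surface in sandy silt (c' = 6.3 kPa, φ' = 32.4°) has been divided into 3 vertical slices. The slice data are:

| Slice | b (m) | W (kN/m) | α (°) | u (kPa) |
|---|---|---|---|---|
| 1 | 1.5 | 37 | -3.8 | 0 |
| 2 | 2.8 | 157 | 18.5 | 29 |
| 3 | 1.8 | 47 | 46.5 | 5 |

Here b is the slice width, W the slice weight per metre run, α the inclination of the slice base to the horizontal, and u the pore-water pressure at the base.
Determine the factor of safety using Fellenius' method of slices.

FS = 1.48

Ordinary method of slices: FS = Σ[c'·Δl_i + (W_i cosα_i − u_i·Δl_i)·tanφ'] / Σ W_i sinα_i, with Δl_i = b_i / cosα_i.
Slice 1: Δl = 1.5/cos(-3.8°) = 1.503 m; N'_1 = 37·cos(-3.8°) − 0·1.503 = 36.9; c'Δl = 9.47; W sinα = -2.5
Slice 2: Δl = 2.8/cos18.5° = 2.953 m; N'_2 = 157·cos18.5° − 29·2.953 = 63.3; c'Δl = 18.60; W sinα = 49.8
Slice 3: Δl = 1.8/cos46.5° = 2.615 m; N'_3 = 47·cos46.5° − 5·2.615 = 19.3; c'Δl = 16.47; W sinα = 34.1
Σc'Δl = 44.5 kN/m; ΣN' = 119.5 kN/m; ΣW sinα = 81.5 kN/m
Resisting = 44.5 + 119.5·tan32.4° = 44.5 + 75.8 = 120.4 kN/m
FS = 120.4 / 81.5 = 1.478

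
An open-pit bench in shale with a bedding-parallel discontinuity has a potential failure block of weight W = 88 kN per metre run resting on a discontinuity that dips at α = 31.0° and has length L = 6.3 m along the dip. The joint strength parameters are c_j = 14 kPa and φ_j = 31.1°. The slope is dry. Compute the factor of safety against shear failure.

FS = 2.95

Resolving the block weight along and normal to the plane and applying the Mohr–Coulomb strength on the joint:
N' = W cosα = 88·cos31.0° = 75.4 kN/m
Driving force T = W sinα = 88·sin31.0° = 45.3 kN/m
Resisting force R = c_j·L + N'·tanφ_j = 14·6.3 + 75.4·tan31.1° = 88.2 + 45.5 = 133.7 kN/m
FS = R / T = 133.7 / 45.3 = 2.950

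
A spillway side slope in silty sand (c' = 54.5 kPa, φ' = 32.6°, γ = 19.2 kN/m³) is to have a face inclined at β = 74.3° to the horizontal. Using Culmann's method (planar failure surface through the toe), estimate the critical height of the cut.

H_c = 36.35 m

Culmann's analysis gives the critical failure plane at α_cr = (β + φ')/2 = (74.3 + 32.6)/2 = 53.5°, and the critical height
H_c = (4c'/γ) · sinβ cosφ' / [1 − cos(β − φ')]
    = (4·54.5/19.2) · sin74.3°·cos32.6° / [1 − cos(41.7°)]
    = 11.354 · 0.9627·0.8425 / [1 − 0.7466]
    = 11.354 · 0.8110 / 0.2534
    = 36.35 m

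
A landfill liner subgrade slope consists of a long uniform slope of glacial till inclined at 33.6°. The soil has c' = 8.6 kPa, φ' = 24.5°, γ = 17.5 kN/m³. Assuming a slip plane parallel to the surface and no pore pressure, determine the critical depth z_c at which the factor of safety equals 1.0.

z_c = 3.39 m

Setting FS = 1.00 in FS = [c' + γz cos²β tanφ'] / [γz sinβ cosβ] and solving for z:
z = c' / [γ cosβ (FS·sinβ − cosβ·tanφ')]
  = 8.6 / [17.5·cos33.6°·(1.00·sin33.6° − cos33.6°·tan24.5°)]
  = 8.6 / [17.5·0.8329·(1.00·0.5534 − 0.8329·0.4557)]
  = 8.6 / 2.5334 = 3.395 m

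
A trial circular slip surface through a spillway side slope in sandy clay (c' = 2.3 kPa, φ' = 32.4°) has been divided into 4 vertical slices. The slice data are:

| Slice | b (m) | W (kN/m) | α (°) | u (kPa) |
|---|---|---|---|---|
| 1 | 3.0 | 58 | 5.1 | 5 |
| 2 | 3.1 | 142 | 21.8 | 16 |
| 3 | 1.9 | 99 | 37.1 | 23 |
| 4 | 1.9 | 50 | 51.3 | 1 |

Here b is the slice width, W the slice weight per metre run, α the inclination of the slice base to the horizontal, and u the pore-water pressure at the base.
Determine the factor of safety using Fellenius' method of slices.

FS = 0.88

Ordinary method of slices: FS = Σ[c'·Δl_i + (W_i cosα_i − u_i·Δl_i)·tanφ'] / Σ W_i sinα_i, with Δl_i = b_i / cosα_i.
Slice 1: Δl = 3.0/cos5.1° = 3.012 m; N'_1 = 58·cos5.1° − 5·3.012 = 42.7; c'Δl = 6.93; W sinα = 5.2
Slice 2: Δl = 3.1/cos21.8° = 3.339 m; N'_2 = 142·cos21.8° − 16·3.339 = 78.4; c'Δl = 7.68; W sinα = 52.7
Slice 3: Δl = 1.9/cos37.1° = 2.382 m; N'_3 = 99·cos37.1° − 23·2.382 = 24.2; c'Δl = 5.48; W sinα = 59.7
Slice 4: Δl = 1.9/cos51.3° = 3.039 m; N'_4 = 50·cos51.3° − 1·3.039 = 28.2; c'Δl = 6.99; W sinα = 39.0
Σc'Δl = 27.1 kN/m; ΣN' = 173.5 kN/m; ΣW sinα = 156.6 kN/m
Resisting = 27.1 + 173.5·tan32.4° = 27.1 + 110.1 = 137.2 kN/m
FS = 137.2 / 156.6 = 0.876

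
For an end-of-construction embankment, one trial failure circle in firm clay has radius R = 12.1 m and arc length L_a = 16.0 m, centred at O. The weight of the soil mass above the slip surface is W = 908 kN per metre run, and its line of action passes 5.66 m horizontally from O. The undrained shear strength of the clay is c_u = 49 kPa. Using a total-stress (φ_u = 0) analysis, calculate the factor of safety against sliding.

FS = 1.85

Taking moments about the centre O, the resisting moment is provided by the undrained shear strength acting along the arc:
M_R = c_u·L_a·R = 49·16.00·12.1 = 9486.4 kN·m/m
M_D = W·d = 908·5.66 = 5139.3 kN·m/m
FS = M_R / M_D = 9486.4 / 5139.3 = 1.846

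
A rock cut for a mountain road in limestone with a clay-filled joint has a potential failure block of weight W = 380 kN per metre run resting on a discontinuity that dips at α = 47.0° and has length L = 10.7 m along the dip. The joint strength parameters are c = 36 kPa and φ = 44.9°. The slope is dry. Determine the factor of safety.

FS = 2.32

Resolving the block weight along and normal to the plane and applying the Mohr–Coulomb strength on the joint:
N' = W cosα = 380·cos47.0° = 259.2 kN/m
Driving force T = W sinα = 380·sin47.0° = 277.9 kN/m
Resisting force R = c·L + N'·tanφ = 36·10.7 + 259.2·tan44.9° = 385.2 + 258.3 = 643.5 kN/m
FS = R / T = 643.5 / 277.9 = 2.315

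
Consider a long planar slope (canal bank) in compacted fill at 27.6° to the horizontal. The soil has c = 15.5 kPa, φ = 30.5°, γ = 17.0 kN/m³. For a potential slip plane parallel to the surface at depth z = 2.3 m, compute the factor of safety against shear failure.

For an infinite slope with a slip plane parallel to the surface (no pore pressure): FS = [c + γz cos²β tanφ] / [γz sinβ cosβ].
γz = 17.0·2.3 = 39.10 kN/m²
Numerator = 15.5 + 39.10·cos²27.6°·tan30.5° = 15.5 + 39.10·0.7854·0.5890 = 33.588 kPa
Denominator = 39.10·sin27.6°·cos27.6° = 39.10·0.4633·0.8862 = 16.053 kPa
FS = 33.588 / 16.053 = 2.092

FS = 2.09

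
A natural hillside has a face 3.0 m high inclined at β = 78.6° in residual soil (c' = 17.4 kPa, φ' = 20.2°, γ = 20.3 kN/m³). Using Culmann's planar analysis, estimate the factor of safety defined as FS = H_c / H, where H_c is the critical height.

H_c = (4c'/γ) · sinβ cosφ' / [1 − cos(β − φ')]
    = (4·17.4/20.3) · sin78.6°·cos20.2° / [1 − cos58.4°]
    = 3.429 · 0.9200 / 0.4760 = 6.63 m
FS = H_c / H = 6.63 / 3.0 = 2.209

FS = 2.21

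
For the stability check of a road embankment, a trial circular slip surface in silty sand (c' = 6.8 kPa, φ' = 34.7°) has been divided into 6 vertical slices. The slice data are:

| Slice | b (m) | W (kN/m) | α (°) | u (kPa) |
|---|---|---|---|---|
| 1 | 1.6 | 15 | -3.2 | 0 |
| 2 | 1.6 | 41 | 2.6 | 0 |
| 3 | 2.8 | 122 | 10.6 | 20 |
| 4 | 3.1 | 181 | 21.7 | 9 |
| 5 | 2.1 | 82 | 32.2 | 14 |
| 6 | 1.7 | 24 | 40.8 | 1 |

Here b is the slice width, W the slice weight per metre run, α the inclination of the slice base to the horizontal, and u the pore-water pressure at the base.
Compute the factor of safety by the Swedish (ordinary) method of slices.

Ordinary method of slices: FS = Σ[c'·Δl_i + (W_i cosα_i − u_i·Δl_i)·tanφ'] / Σ W_i sinα_i, with Δl_i = b_i / cosα_i.
Slice 1: Δl = 1.6/cos(-3.2°) = 1.602 m; N'_1 = 15·cos(-3.2°) − 0·1.602 = 15.0; c'Δl = 10.90; W sinα = -0.8
Slice 2: Δl = 1.6/cos2.6° = 1.602 m; N'_2 = 41·cos2.6° − 0·1.602 = 41.0; c'Δl = 10.89; W sinα = 1.9
Slice 3: Δl = 2.8/cos10.6° = 2.849 m; N'_3 = 122·cos10.6° − 20·2.849 = 62.9; c'Δl = 19.37; W sinα = 22.4
Slice 4: Δl = 3.1/cos21.7° = 3.336 m; N'_4 = 181·cos21.7° − 9·3.336 = 138.1; c'Δl = 22.69; W sinα = 66.9
Slice 5: Δl = 2.1/cos32.2° = 2.482 m; N'_5 = 82·cos32.2° − 14·2.482 = 34.6; c'Δl = 16.88; W sinα = 43.7
Slice 6: Δl = 1.7/cos40.8° = 2.246 m; N'_6 = 24·cos40.8° − 1·2.246 = 15.9; c'Δl = 15.27; W sinα = 15.7
Σc'Δl = 96.0 kN/m; ΣN' = 307.6 kN/m; ΣW sinα = 149.8 kN/m
Resisting = 96.0 + 307.6·tan34.7° = 96.0 + 213.0 = 309.0 kN/m
FS = 309.0 / 149.8 = 2.063

FS = 2.06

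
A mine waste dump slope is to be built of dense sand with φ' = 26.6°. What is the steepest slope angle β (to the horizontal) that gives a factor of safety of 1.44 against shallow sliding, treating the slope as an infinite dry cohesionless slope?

β = 19.2°

For an infinite dry cohesionless slope FS = tanφ'/tanβ, so tanβ = tanφ' / FS.
tanβ = tan26.6° / 1.44 = 0.5008 / 1.44 = 0.3478
β = arctan(0.3478) = 19.18°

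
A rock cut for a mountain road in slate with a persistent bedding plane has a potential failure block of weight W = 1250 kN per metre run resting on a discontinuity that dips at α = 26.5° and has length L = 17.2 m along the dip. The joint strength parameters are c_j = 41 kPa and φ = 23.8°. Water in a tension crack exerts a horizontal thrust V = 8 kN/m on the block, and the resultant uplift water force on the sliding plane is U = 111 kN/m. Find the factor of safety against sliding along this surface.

FS = 2.03

Resolving the block weight along and normal to the plane and applying the Mohr–Coulomb strength on the joint:
N' = W cosα − U − V sinα = 1250·cos26.5° − 111 − 8·sin26.5° = 1004.1 kN/m
Driving force T = W sinα + V cosα = 1250·sin26.5° + 8·cos26.5° = 564.9 kN/m
Resisting force R = c_j·L + N'·tanφ = 41·17.2 + 1004.1·tan23.8° = 705.2 + 442.9 = 1148.1 kN/m
FS = R / T = 1148.1 / 564.9 = 2.032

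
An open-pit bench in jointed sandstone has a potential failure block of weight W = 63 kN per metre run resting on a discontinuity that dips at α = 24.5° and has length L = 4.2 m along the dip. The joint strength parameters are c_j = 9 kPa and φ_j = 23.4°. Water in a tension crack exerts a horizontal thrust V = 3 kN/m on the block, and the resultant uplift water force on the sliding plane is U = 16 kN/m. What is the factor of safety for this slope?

Resolving the block weight along and normal to the plane and applying the Mohr–Coulomb strength on the joint:
N' = W cosα − U − V sinα = 63·cos24.5° − 16 − 3·sin24.5° = 40.1 kN/m
Driving force T = W sinα + V cosα = 63·sin24.5° + 3·cos24.5° = 28.9 kN/m
Resisting force R = c_j·L + N'·tanφ_j = 9·4.2 + 40.1·tan23.4° = 37.8 + 17.3 = 55.1 kN/m
FS = R / T = 55.1 / 28.9 = 1.911

FS = 1.91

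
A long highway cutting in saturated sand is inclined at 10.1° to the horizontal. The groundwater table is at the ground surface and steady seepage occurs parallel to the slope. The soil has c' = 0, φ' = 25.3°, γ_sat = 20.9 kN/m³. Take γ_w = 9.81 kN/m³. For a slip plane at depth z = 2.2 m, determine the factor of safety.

FS = 1.41

With seepage parallel to the slope and the water table at the surface, the effective normal stress on the slip plane uses the buoyant unit weight γ' = γ_sat − γ_w while the driving shear stress uses γ_sat:
FS = [c' + γ' z cos²β tanφ'] / [γ_sat z sinβ cosβ]
(For c' = 0 this reduces to FS = (γ'/γ_sat)·tanφ'/tanβ.)
γ' = 20.9 − 9.81 = 11.09 kN/m³
Numerator = 0.0 + 11.09·2.2·cos²10.1°·tan25.3° = 0.0 + 11.09·2.2·0.9692·0.4727 = 11.178 kPa
Denominator = 20.9·2.2·sin10.1°·cos10.1° = 20.9·2.2·0.1754·0.9845 = 7.938 kPa
FS = 11.178 / 7.938 = 1.408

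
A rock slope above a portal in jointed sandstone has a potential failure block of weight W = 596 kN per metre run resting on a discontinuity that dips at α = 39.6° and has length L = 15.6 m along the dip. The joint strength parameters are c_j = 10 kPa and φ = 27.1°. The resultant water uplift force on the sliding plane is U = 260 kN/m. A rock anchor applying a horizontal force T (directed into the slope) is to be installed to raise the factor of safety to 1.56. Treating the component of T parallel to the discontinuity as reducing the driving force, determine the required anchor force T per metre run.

T = 219 kN/m

Resolving forces along and normal to the sliding plane, with the horizontal anchor force T adding T·sinα to the effective normal force and T·cosα acting up the plane against the driving force:
FS = [c_jL + (W cosα − U + T sinα) tanφ] / [W sinα − T cosα]
Without the anchor: N' = 199.2 kN/m, driving T_d = 379.9 kN/m, resisting R = 10·15.6 + 199.2·tan27.1° = 257.9 kN/m, FS = 0.68.
Setting FS = 1.56 and solving for T:
1.56·(379.9 − T cos39.6°) = 257.9 + T sin39.6°·tan27.1°
T·(sin39.6°·tan27.1° + 1.56·cos39.6°) = 1.56·379.9 − 257.9
T·(0.6374·0.5117 + 1.56·0.7705) = 592.7 − 257.9 = 334.7
T·1.5282 = 334.7
T = 219.0 kN/m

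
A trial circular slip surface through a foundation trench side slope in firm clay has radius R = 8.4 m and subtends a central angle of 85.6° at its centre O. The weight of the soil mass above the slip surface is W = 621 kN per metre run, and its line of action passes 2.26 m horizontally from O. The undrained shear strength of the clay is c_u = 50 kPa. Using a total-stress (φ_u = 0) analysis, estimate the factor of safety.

FS = 3.76

Taking moments about the centre O, the resisting moment is provided by the undrained shear strength acting along the arc:
Arc length L_a = R·θ = 8.4·(85.6°·π/180) = 8.4·1.4940 = 12.55 m
M_R = c_u·L_a·R = 50·12.55·8.4 = 5270.8 kN·m/m
M_D = W·d = 621·2.26 = 1403.5 kN·m/m
FS = M_R / M_D = 5270.8 / 1403.5 = 3.756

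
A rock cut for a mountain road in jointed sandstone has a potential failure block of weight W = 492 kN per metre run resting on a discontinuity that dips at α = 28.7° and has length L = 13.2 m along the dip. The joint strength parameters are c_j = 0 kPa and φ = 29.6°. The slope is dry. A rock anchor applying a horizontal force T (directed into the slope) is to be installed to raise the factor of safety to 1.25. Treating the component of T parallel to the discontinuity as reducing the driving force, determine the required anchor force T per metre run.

T = 37 kN/m

Resolving forces along and normal to the sliding plane, with the horizontal anchor force T adding T·sinα to the effective normal force and T·cosα acting up the plane against the driving force:
FS = [c_jL + (W cosα + T sinα) tanφ] / [W sinα − T cosα]
Without the anchor: N' = 431.6 kN/m, driving T_d = 236.3 kN/m, resisting R = 0·13.2 + 431.6·tan29.6° = 245.2 kN/m, FS = 1.04.
Setting FS = 1.25 and solving for T:
1.25·(236.3 − T cos28.7°) = 245.2 + T sin28.7°·tan29.6°
T·(sin28.7°·tan29.6° + 1.25·cos28.7°) = 1.25·236.3 − 245.2
T·(0.4802·0.5681 + 1.25·0.8771) = 295.3 − 245.2 = 50.2
T·1.3692 = 50.2
T = 36.6 kN/m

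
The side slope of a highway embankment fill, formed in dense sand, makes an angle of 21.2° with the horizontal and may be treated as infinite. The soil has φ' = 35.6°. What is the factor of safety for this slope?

FS = 1.85

For a dry cohesionless infinite slope the factor of safety is FS = tanφ' / tanβ.
FS = tan35.6° / tan21.2° = 0.7159 / 0.3879 = 1.846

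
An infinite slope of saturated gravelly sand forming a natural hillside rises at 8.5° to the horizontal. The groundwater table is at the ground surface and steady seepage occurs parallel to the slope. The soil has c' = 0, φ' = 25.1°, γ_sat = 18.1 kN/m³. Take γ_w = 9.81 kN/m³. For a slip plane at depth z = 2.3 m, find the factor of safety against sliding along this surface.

FS = 1.44

With seepage parallel to the slope and the water table at the surface, the effective normal stress on the slip plane uses the buoyant unit weight γ' = γ_sat − γ_w while the driving shear stress uses γ_sat:
FS = [c' + γ' z cos²β tanφ'] / [γ_sat z sinβ cosβ]
(For c' = 0 this reduces to FS = (γ'/γ_sat)·tanφ'/tanβ.)
γ' = 18.1 − 9.81 = 8.29 kN/m³
Numerator = 0.0 + 8.29·2.3·cos²8.5°·tan25.1° = 0.0 + 8.29·2.3·0.9782·0.4684 = 8.737 kPa
Denominator = 18.1·2.3·sin8.5°·cos8.5° = 18.1·2.3·0.1478·0.9890 = 6.086 kPa
FS = 8.737 / 6.086 = 1.436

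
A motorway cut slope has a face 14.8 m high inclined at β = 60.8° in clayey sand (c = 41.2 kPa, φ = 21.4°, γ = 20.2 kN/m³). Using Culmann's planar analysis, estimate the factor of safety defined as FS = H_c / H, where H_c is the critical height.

FS = 1.97

H_c = (4c/γ) · sinβ cosφ / [1 − cos(β − φ)]
    = (4·41.2/20.2) · sin60.8°·cos21.4° / [1 − cos39.4°]
    = 8.158 · 0.8127 / 0.2273 = 29.18 m
FS = H_c / H = 29.18 / 14.8 = 1.971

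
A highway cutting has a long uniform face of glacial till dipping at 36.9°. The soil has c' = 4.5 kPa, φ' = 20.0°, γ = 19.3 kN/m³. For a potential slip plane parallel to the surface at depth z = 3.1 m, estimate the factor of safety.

FS = 0.64

For an infinite slope with a slip plane parallel to the surface (no pore pressure): FS = [c' + γz cos²β tanφ'] / [γz sinβ cosβ].
γz = 19.3·3.1 = 59.83 kN/m²
Numerator = 4.5 + 59.83·cos²36.9°·tan20.0° = 4.5 + 59.83·0.6395·0.3640 = 18.426 kPa
Denominator = 59.83·sin36.9°·cos36.9° = 59.83·0.6004·0.7997 = 28.727 kPa
FS = 18.426 / 28.727 = 0.641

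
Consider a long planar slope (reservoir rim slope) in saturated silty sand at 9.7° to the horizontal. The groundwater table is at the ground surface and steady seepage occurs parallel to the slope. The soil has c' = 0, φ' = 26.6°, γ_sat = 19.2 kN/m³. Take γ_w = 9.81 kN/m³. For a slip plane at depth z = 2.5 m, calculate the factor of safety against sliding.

FS = 1.43

With seepage parallel to the slope and the water table at the surface, the effective normal stress on the slip plane uses the buoyant unit weight γ' = γ_sat − γ_w while the driving shear stress uses γ_sat:
FS = [c' + γ' z cos²β tanφ'] / [γ_sat z sinβ cosβ]
(For c' = 0 this reduces to FS = (γ'/γ_sat)·tanφ'/tanβ.)
γ' = 19.2 − 9.81 = 9.39 kN/m³
Numerator = 0.0 + 9.39·2.5·cos²9.7°·tan26.6° = 0.0 + 9.39·2.5·0.9716·0.5008 = 11.422 kPa
Denominator = 19.2·2.5·sin9.7°·cos9.7° = 19.2·2.5·0.1685·0.9857 = 7.972 kPa
FS = 11.422 / 7.972 = 1.433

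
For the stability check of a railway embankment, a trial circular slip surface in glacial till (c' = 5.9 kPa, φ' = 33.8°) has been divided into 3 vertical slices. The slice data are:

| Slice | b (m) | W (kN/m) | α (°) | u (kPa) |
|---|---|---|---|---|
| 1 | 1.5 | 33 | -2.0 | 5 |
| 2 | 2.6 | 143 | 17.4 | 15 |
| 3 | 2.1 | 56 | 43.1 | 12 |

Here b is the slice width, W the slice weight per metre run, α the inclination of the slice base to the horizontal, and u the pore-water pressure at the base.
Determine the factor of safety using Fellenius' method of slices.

Ordinary method of slices: FS = Σ[c'·Δl_i + (W_i cosα_i − u_i·Δl_i)·tanφ'] / Σ W_i sinα_i, with Δl_i = b_i / cosα_i.
Slice 1: Δl = 1.5/cos(-2.0°) = 1.501 m; N'_1 = 33·cos(-2.0°) − 5·1.501 = 25.5; c'Δl = 8.86; W sinα = -1.2
Slice 2: Δl = 2.6/cos17.4° = 2.725 m; N'_2 = 143·cos17.4° − 15·2.725 = 95.6; c'Δl = 16.08; W sinα = 42.8
Slice 3: Δl = 2.1/cos43.1° = 2.876 m; N'_3 = 56·cos43.1° − 12·2.876 = 6.4; c'Δl = 16.97; W sinα = 38.3
Σc'Δl = 41.9 kN/m; ΣN' = 127.4 kN/m; ΣW sinα = 79.9 kN/m
Resisting = 41.9 + 127.4·tan33.8° = 41.9 + 85.3 = 127.2 kN/m
FS = 127.2 / 79.9 = 1.593

FS = 1.59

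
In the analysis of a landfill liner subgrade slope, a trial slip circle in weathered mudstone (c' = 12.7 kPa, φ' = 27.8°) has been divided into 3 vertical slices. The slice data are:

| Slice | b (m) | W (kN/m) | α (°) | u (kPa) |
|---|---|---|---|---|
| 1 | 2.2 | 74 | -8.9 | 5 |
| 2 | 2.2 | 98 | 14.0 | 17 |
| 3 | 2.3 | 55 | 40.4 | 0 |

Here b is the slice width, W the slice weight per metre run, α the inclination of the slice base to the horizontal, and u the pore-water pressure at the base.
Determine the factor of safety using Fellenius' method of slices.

FS = 3.76

Ordinary method of slices: FS = Σ[c'·Δl_i + (W_i cosα_i − u_i·Δl_i)·tanφ'] / Σ W_i sinα_i, with Δl_i = b_i / cosα_i.
Slice 1: Δl = 2.2/cos(-8.9°) = 2.227 m; N'_1 = 74·cos(-8.9°) − 5·2.227 = 62.0; c'Δl = 28.28; W sinα = -11.4
Slice 2: Δl = 2.2/cos14.0° = 2.267 m; N'_2 = 98·cos14.0° − 17·2.267 = 56.5; c'Δl = 28.80; W sinα = 23.7
Slice 3: Δl = 2.3/cos40.4° = 3.020 m; N'_3 = 55·cos40.4° − 0·3.020 = 41.9; c'Δl = 38.36; W sinα = 35.6
Σc'Δl = 95.4 kN/m; ΣN' = 160.4 kN/m; ΣW sinα = 47.9 kN/m
Resisting = 95.4 + 160.4·tan27.8° = 95.4 + 84.6 = 180.0 kN/m
FS = 180.0 / 47.9 = 3.757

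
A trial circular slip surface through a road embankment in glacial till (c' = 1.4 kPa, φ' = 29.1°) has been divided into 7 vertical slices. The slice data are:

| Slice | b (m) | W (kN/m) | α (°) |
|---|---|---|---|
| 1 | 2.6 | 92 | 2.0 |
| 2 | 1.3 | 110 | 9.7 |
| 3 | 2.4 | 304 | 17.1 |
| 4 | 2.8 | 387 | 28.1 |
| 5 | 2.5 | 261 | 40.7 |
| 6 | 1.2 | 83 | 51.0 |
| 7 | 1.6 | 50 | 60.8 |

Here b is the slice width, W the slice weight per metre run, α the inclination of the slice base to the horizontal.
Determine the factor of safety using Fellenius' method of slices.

Ordinary method of slices: FS = Σ[c'·Δl_i + (W_i cosα_i)·tanφ'] / Σ W_i sinα_i, with Δl_i = b_i / cosα_i.
Slice 1: Δl = 2.6/cos2.0° = 2.602 m; N'_1 = 92·cos2.0° = 91.9; c'Δl = 3.64; W sinα = 3.2
Slice 2: Δl = 1.3/cos9.7° = 1.319 m; N'_2 = 110·cos9.7° = 108.4; c'Δl = 1.85; W sinα = 18.5
Slice 3: Δl = 2.4/cos17.1° = 2.511 m; N'_3 = 304·cos17.1° = 290.6; c'Δl = 3.52; W sinα = 89.4
Slice 4: Δl = 2.8/cos28.1° = 3.174 m; N'_4 = 387·cos28.1° = 341.4; c'Δl = 4.44; W sinα = 182.3
Slice 5: Δl = 2.5/cos40.7° = 3.298 m; N'_5 = 261·cos40.7° = 197.9; c'Δl = 4.62; W sinα = 170.2
Slice 6: Δl = 1.2/cos51.0° = 1.907 m; N'_6 = 83·cos51.0° = 52.2; c'Δl = 2.67; W sinα = 64.5
Slice 7: Δl = 1.6/cos60.8° = 3.280 m; N'_7 = 50·cos60.8° = 24.4; c'Δl = 4.59; W sinα = 43.6
Σc'Δl = 25.3 kN/m; ΣN' = 1106.8 kN/m; ΣW sinα = 571.8 kN/m
Resisting = 25.3 + 1106.8·tan29.1° = 25.3 + 616.0 = 641.4 kN/m
FS = 641.4 / 571.8 = 1.122

FS = 1.12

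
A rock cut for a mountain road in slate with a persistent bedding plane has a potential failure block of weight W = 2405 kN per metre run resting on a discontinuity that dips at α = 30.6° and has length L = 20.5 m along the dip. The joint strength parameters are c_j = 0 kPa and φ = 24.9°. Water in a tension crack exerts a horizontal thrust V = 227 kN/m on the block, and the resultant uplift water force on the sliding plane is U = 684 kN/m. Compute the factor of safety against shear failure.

Resolving the block weight along and normal to the plane and applying the Mohr–Coulomb strength on the joint:
N' = W cosα − U − V sinα = 2405·cos30.6° − 684 − 227·sin30.6° = 1270.5 kN/m
Driving force T = W sinα + V cosα = 2405·sin30.6° + 227·cos30.6° = 1419.6 kN/m
Resisting force R = c_j·L + N'·tanφ = 0·20.5 + 1270.5·tan24.9° = 0.0 + 589.8 = 589.8 kN/m
FS = R / T = 589.8 / 1419.6 = 0.415

FS = 0.42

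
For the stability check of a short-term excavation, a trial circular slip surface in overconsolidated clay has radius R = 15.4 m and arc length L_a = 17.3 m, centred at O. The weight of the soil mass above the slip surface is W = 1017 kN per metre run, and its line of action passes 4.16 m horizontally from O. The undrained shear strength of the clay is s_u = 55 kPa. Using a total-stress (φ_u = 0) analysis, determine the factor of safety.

Taking moments about the centre O, the resisting moment is provided by the undrained shear strength acting along the arc:
M_R = s_u·L_a·R = 55·17.30·15.4 = 14653.1 kN·m/m
M_D = W·d = 1017·4.16 = 4230.7 kN·m/m
FS = M_R / M_D = 14653.1 / 4230.7 = 3.464

FS = 3.46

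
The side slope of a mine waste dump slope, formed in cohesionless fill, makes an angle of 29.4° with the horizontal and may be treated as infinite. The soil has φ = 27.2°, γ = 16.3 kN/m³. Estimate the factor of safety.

FS = 0.91

For a dry cohesionless infinite slope the factor of safety is FS = tanφ / tanβ.
FS = tan27.2° / tan29.4° = 0.5139 / 0.5635 = 0.912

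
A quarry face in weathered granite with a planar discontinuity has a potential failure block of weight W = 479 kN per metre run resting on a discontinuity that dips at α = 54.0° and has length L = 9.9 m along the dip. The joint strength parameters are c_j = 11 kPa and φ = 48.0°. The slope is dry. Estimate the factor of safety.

Resolving the block weight along and normal to the plane and applying the Mohr–Coulomb strength on the joint:
N' = W cosα = 479·cos54.0° = 281.5 kN/m
Driving force T = W sinα = 479·sin54.0° = 387.5 kN/m
Resisting force R = c_j·L + N'·tanφ = 11·9.9 + 281.5·tan48.0° = 108.9 + 312.7 = 421.6 kN/m
FS = R / T = 421.6 / 387.5 = 1.088

FS = 1.09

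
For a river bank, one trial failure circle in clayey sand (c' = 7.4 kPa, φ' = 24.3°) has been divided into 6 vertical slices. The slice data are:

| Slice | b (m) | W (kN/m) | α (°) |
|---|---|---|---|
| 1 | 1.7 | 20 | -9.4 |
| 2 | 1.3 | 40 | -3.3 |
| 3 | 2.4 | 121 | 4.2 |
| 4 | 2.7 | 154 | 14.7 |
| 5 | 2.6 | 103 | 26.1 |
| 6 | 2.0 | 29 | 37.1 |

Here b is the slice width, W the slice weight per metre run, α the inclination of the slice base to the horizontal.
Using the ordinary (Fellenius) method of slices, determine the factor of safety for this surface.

Ordinary method of slices: FS = Σ[c'·Δl_i + (W_i cosα_i)·tanφ'] / Σ W_i sinα_i, with Δl_i = b_i / cosα_i.
Slice 1: Δl = 1.7/cos(-9.4°) = 1.723 m; N'_1 = 20·cos(-9.4°) = 19.7; c'Δl = 12.75; W sinα = -3.3
Slice 2: Δl = 1.3/cos(-3.3°) = 1.302 m; N'_2 = 40·cos(-3.3°) = 39.9; c'Δl = 9.64; W sinα = -2.3
Slice 3: Δl = 2.4/cos4.2° = 2.406 m; N'_3 = 121·cos4.2° = 120.7; c'Δl = 17.81; W sinα = 8.9
Slice 4: Δl = 2.7/cos14.7° = 2.791 m; N'_4 = 154·cos14.7° = 149.0; c'Δl = 20.66; W sinα = 39.1
Slice 5: Δl = 2.6/cos26.1° = 2.895 m; N'_5 = 103·cos26.1° = 92.5; c'Δl = 21.42; W sinα = 45.3
Slice 6: Δl = 2.0/cos37.1° = 2.508 m; N'_6 = 29·cos37.1° = 23.1; c'Δl = 18.56; W sinα = 17.5
Σc'Δl = 100.8 kN/m; ΣN' = 444.9 kN/m; ΣW sinα = 105.2 kN/m
Resisting = 100.8 + 444.9·tan24.3° = 100.8 + 200.9 = 301.7 kN/m
FS = 301.7 / 105.2 = 2.869

FS = 2.87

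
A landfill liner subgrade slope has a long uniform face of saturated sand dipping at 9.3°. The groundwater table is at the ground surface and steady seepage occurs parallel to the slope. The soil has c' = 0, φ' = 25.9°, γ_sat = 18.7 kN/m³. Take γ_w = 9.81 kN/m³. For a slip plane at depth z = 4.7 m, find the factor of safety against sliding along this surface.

With seepage parallel to the slope and the water table at the surface, the effective normal stress on the slip plane uses the buoyant unit weight γ' = γ_sat − γ_w while the driving shear stress uses γ_sat:
FS = [c' + γ' z cos²β tanφ'] / [γ_sat z sinβ cosβ]
(For c' = 0 this reduces to FS = (γ'/γ_sat)·tanφ'/tanβ.)
γ' = 18.7 − 9.81 = 8.89 kN/m³
Numerator = 0.0 + 8.89·4.7·cos²9.3°·tan25.9° = 0.0 + 8.89·4.7·0.9739·0.4856 = 19.759 kPa
Denominator = 18.7·4.7·sin9.3°·cos9.3° = 18.7·4.7·0.1616·0.9869 = 14.017 kPa
FS = 19.759 / 14.017 = 1.410

FS = 1.41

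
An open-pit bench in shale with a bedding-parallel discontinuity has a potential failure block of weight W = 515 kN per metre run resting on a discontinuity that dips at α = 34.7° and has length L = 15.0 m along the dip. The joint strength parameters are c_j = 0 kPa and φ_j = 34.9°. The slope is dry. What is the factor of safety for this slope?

FS = 1.01

Resolving the block weight along and normal to the plane and applying the Mohr–Coulomb strength on the joint:
N' = W cosα = 515·cos34.7° = 423.4 kN/m
Driving force T = W sinα = 515·sin34.7° = 293.2 kN/m
Resisting force R = c_j·L + N'·tanφ_j = 0·15.0 + 423.4·tan34.9° = 0.0 + 295.4 = 295.4 kN/m
FS = R / T = 295.4 / 293.2 = 1.007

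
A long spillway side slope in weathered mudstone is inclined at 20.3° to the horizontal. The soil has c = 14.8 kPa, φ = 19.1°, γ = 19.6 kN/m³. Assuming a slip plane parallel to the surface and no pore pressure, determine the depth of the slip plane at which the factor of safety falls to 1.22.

z = 8.17 m

Setting FS = 1.22 in FS = [c + γz cos²β tanφ] / [γz sinβ cosβ] and solving for z:
z = c / [γ cosβ (FS·sinβ − cosβ·tanφ)]
  = 14.8 / [19.6·cos20.3°·(1.22·sin20.3° − cos20.3°·tan19.1°)]
  = 14.8 / [19.6·0.9379·(1.22·0.3469 − 0.9379·0.3463)]
  = 14.8 / 1.8105 = 8.175 m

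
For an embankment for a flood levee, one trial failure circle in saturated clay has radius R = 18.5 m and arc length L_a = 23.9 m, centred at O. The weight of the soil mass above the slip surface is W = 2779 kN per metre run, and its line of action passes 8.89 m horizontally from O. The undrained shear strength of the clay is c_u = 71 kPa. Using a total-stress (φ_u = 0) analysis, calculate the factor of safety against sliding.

Taking moments about the centre O, the resisting moment is provided by the undrained shear strength acting along the arc:
M_R = c_u·L_a·R = 71·23.90·18.5 = 31392.6 kN·m/m
M_D = W·d = 2779·8.89 = 24705.3 kN·m/m
FS = M_R / M_D = 31392.6 / 24705.3 = 1.271

FS = 1.27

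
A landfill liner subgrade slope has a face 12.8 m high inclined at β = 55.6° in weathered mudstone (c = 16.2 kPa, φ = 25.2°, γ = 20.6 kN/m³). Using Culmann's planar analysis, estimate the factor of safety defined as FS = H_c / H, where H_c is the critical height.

H_c = (4c/γ) · sinβ cosφ / [1 − cos(β − φ)]
    = (4·16.2/20.6) · sin55.6°·cos25.2° / [1 − cos30.4°]
    = 3.146 · 0.7466 / 0.1375 = 17.08 m
FS = H_c / H = 17.08 / 12.8 = 1.334

FS = 1.33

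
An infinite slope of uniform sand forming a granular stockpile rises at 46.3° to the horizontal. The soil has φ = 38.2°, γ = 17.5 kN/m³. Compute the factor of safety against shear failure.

For a dry cohesionless infinite slope the factor of safety is FS = tanφ / tanβ.
FS = tan38.2° / tan46.3° = 0.7869 / 1.0464 = 0.752

FS = 0.75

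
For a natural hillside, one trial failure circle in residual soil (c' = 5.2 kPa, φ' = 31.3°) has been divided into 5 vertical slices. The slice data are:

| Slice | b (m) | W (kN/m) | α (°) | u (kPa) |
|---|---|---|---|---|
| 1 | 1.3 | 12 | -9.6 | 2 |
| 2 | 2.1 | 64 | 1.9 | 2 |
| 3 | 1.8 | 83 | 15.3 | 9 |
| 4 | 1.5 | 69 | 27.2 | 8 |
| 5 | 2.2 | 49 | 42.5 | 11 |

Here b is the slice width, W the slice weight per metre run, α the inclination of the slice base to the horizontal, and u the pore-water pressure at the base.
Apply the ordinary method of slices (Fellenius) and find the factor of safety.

Ordinary method of slices: FS = Σ[c'·Δl_i + (W_i cosα_i − u_i·Δl_i)·tanφ'] / Σ W_i sinα_i, with Δl_i = b_i / cosα_i.
Slice 1: Δl = 1.3/cos(-9.6°) = 1.318 m; N'_1 = 12·cos(-9.6°) − 2·1.318 = 9.2; c'Δl = 6.86; W sinα = -2.0
Slice 2: Δl = 2.1/cos1.9° = 2.101 m; N'_2 = 64·cos1.9° − 2·2.101 = 59.8; c'Δl = 10.93; W sinα = 2.1
Slice 3: Δl = 1.8/cos15.3° = 1.866 m; N'_3 = 83·cos15.3° − 9·1.866 = 63.3; c'Δl = 9.70; W sinα = 21.9
Slice 4: Δl = 1.5/cos27.2° = 1.686 m; N'_4 = 69·cos27.2° − 8·1.686 = 47.9; c'Δl = 8.77; W sinα = 31.5
Slice 5: Δl = 2.2/cos42.5° = 2.984 m; N'_5 = 49·cos42.5° − 11·2.984 = 3.3; c'Δl = 15.52; W sinα = 33.1
Σc'Δl = 51.8 kN/m; ΣN' = 183.4 kN/m; ΣW sinα = 86.7 kN/m
Resisting = 51.8 + 183.4·tan31.3° = 51.8 + 111.5 = 163.3 kN/m
FS = 163.3 / 86.7 = 1.884

FS = 1.88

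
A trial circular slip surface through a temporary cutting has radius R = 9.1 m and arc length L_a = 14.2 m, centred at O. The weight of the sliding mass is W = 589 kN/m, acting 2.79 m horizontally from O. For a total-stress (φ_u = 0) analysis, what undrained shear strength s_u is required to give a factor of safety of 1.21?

s_u = 15.4 kPa

FS = s_u·L_a·R / (W·d), so s_u = FS·W·d / (L_a·R).
s_u = 1.21·589·2.79 / (14.20·9.1) = 1988.4 / 129.22 = 15.39 kPa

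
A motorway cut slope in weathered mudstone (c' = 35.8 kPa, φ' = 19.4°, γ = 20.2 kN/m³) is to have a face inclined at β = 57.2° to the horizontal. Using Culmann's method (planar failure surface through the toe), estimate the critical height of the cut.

H_c = 26.78 m

Culmann's analysis gives the critical failure plane at α_cr = (β + φ')/2 = (57.2 + 19.4)/2 = 38.3°, and the critical height
H_c = (4c'/γ) · sinβ cosφ' / [1 − cos(β − φ')]
    = (4·35.8/20.2) · sin57.2°·cos19.4° / [1 − cos(37.8°)]
    = 7.089 · 0.8406·0.9432 / [1 − 0.7902]
    = 7.089 · 0.7928 / 0.2098
    = 26.78 m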